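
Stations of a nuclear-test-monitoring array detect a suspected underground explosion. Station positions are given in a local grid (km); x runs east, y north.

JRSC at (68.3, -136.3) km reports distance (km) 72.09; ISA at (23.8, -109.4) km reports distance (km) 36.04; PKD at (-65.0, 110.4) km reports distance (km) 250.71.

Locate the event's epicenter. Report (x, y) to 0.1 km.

Circle about each station: (x − 68.3)² + (y + 136.3)² = 72.09²; (x − 23.8)² + (y + 109.4)² = 36.04²; (x + 65.0)² + (y − 110.4)² = 250.71².
Subtracting the JRSC equation from the ISA and PKD equations removes the quadratic terms:
-89.0 x + 53.8 y = -6809.69
-266.6 x + 493.4 y = -64487.96
Solving the 2×2 system: x ≈ -3.7, y ≈ -132.7 km.
Check against JRSC (with the unrounded x, y): √((x − 68.3)²+(y + 136.3)²) = 72.09 ≈ 72.09 km. ✓

(-3.7, -132.7)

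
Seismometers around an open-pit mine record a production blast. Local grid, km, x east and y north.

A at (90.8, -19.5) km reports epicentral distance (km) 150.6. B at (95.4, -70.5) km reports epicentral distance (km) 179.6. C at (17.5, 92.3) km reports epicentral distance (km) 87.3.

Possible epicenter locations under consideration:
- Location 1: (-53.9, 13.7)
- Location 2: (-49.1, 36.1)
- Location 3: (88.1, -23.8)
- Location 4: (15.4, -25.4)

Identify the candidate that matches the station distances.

Location 2

For each candidate, compare |candidate − station| to the reported distance:
Location 1: residuals A 2.1, B 8.2, C 18.9 → max 18.9 km
Location 2: residuals A 0.1, B 0.0, C 0.2 → max 0.2 km
Location 3: residuals A 145.5, B 132.3, C 48.6 → max 145.5 km
Location 4: residuals A 75.0, B 87.8, C 30.4 → max 87.8 km
Only Location 2 has all residuals ≈ 0.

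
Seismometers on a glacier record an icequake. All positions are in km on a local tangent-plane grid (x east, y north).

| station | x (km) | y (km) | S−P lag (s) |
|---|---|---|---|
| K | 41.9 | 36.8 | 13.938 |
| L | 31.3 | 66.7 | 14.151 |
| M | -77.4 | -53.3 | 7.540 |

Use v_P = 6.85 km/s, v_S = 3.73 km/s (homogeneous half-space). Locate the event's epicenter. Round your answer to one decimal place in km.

(-68.5, 7.8)

Distance from S−P lag: d = Δt · v_P v_S / (v_P − v_S) = Δt · (6.85·3.73)/(6.85−3.73) ≈ 8.1893·Δt.
So d_K = 114.14, d_L = 115.89, d_M = 61.75 km.
Circle about each station: (x − 41.9)² + (y − 36.8)² = 114.14²; (x − 31.3)² + (y − 66.7)² = 115.89²; (x + 77.4)² + (y + 53.3)² = 61.75².
Subtracting the K equation from the L and M equations removes the quadratic terms:
-21.2 x + 59.8 y = 1916.18
-238.6 x − 180.2 y = 14936.68
Solving the 2×2 system: x ≈ -68.5, y ≈ 7.8 km.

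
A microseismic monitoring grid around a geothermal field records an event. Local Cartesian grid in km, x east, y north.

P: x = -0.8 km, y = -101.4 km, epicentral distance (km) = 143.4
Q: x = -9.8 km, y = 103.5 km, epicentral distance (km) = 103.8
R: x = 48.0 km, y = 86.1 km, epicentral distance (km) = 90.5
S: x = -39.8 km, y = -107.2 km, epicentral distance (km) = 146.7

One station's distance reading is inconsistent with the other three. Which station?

Q

Solve using three stations at a time. Using P, R, S (subtract circle equations pairwise → linear system) gives (x, y) ≈ (-29.4, 39.1).
Distances from that point to each station vs reported:
  P: calculated 143.4 vs reported 143.4 → residual 0.0 km
  Q: calculated 67.3 vs reported 103.8 → residual 36.5 km
  R: calculated 90.5 vs reported 90.5 → residual 0.0 km
  S: calculated 146.7 vs reported 146.7 → residual 0.0 km
P, R, S are mutually consistent (residuals ≈ 0); Q is off by 36.5 km.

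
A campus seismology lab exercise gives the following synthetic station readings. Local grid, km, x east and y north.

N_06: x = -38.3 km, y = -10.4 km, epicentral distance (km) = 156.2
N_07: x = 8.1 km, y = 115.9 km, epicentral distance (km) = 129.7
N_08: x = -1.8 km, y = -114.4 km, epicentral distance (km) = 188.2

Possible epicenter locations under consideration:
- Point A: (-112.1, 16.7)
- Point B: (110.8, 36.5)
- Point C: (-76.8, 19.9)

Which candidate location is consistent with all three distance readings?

For each candidate, compare |candidate − station| to the reported distance:
Point A: residuals N_06 77.6, N_07 26.1, N_08 16.9 → max 77.6 km
Point B: residuals N_06 0.1, N_07 0.1, N_08 0.1 → max 0.1 km
Point C: residuals N_06 107.2, N_07 1.5, N_08 34.4 → max 107.2 km
Only Point B has all residuals ≈ 0.

Point B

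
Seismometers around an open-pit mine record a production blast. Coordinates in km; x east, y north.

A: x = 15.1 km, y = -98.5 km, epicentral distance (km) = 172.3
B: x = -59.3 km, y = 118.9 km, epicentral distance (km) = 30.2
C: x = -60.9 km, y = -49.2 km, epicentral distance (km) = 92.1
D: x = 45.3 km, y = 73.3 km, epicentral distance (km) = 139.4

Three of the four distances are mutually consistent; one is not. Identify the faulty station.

B

Solve using three stations at a time. Using A, C, D (subtract circle equations pairwise → linear system) gives (x, y) ≈ (-89.6, 38.3).
Distances from that point to each station vs reported:
  A: calculated 172.3 vs reported 172.3 → residual 0.0 km
  B: calculated 86.1 vs reported 30.2 → residual 55.9 km
  C: calculated 92.1 vs reported 92.1 → residual 0.0 km
  D: calculated 139.4 vs reported 139.4 → residual 0.0 km
A, C, D are mutually consistent (residuals ≈ 0); B is off by 55.9 km.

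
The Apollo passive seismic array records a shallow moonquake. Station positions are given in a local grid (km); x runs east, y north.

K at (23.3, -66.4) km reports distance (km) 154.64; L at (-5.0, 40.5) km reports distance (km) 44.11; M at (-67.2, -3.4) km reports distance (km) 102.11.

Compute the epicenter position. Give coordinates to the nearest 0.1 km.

(-13.9, 83.7)

Circle about each station: (x − 23.3)² + (y + 66.4)² = 154.64²; (x + 5.0)² + (y − 40.5)² = 44.11²; (x + 67.2)² + (y + 3.4)² = 102.11².
Subtracting the K equation from the L and M equations removes the quadratic terms:
-56.6 x + 213.8 y = 18681.24
-181.0 x + 126.0 y = 13062.63
Solving the 2×2 system: x ≈ -13.9, y ≈ 83.7 km.
Check against K (with the unrounded x, y): √((x − 23.3)²+(y + 66.4)²) = 154.64 ≈ 154.64 km. ✓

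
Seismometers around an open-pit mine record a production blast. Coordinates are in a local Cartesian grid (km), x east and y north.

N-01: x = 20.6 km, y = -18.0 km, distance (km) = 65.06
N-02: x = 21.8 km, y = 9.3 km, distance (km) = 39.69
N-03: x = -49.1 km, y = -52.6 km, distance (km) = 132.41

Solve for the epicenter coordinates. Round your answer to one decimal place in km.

Circle about each station: (x − 20.6)² + (y + 18.0)² = 65.06²; (x − 21.8)² + (y − 9.3)² = 39.69²; (x + 49.1)² + (y + 52.6)² = 132.41².
Subtracting the N-01 equation from the N-02 and N-03 equations removes the quadratic terms:
2.4 x + 54.6 y = 2470.88
-139.4 x − 69.2 y = -8870.39
Solving the 2×2 system: x ≈ 42.1, y ≈ 43.4 km.

x ≈ 42.1 km, y ≈ 43.4 km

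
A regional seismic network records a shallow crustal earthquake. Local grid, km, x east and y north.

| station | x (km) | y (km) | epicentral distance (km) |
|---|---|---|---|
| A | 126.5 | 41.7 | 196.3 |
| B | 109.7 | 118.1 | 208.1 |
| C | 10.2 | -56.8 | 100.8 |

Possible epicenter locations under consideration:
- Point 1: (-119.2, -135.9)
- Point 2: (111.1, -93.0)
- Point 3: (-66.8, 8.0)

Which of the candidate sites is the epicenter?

For each candidate, compare |candidate − station| to the reported distance:
Point 1: residuals A 106.9, B 133.8, C 50.9 → max 133.8 km
Point 2: residuals A 60.7, B 3.0, C 6.4 → max 60.7 km
Point 3: residuals A 0.1, B 0.1, C 0.2 → max 0.2 km
Only Point 3 has all residuals ≈ 0.

Point 3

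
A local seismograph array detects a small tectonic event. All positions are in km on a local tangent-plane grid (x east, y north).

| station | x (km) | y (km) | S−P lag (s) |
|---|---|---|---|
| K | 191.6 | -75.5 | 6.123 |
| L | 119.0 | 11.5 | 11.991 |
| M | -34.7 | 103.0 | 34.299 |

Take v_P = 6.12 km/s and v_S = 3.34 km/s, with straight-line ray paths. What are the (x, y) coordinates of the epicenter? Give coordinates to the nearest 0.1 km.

Distance from S−P lag: d = Δt · v_P v_S / (v_P − v_S) = Δt · (6.12·3.34)/(6.12−3.34) ≈ 7.3528·Δt.
So d_K = 45.02, d_L = 88.17, d_M = 252.19 km.
Circle about each station: (x − 191.6)² + (y + 75.5)² = 45.02²; (x − 119.0)² + (y − 11.5)² = 88.17²; (x + 34.7)² + (y − 103.0)² = 252.19².
Subtracting the K equation from the L and M equations removes the quadratic terms:
-145.2 x + 174.0 y = -33864.71
-452.6 x + 357.0 y = -92170.72
Solving the 2×2 system: x ≈ 146.7, y ≈ -72.2 km.

x ≈ 146.7 km, y ≈ -72.2 km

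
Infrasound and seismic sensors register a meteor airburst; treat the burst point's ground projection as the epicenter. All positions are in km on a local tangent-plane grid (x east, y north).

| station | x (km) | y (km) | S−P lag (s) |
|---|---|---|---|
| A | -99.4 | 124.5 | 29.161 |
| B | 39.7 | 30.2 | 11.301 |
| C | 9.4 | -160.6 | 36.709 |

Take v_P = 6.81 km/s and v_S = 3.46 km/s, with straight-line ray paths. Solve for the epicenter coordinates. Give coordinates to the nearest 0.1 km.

Distance from S−P lag: d = Δt · v_P v_S / (v_P − v_S) = Δt · (6.81·3.46)/(6.81−3.46) ≈ 7.0336·Δt.
So d_A = 205.11, d_B = 79.49, d_C = 258.20 km.
Circle about each station: (x + 99.4)² + (y − 124.5)² = 205.11²; (x − 39.7)² + (y − 30.2)² = 79.49²; (x − 9.4)² + (y + 160.6)² = 258.20².
Subtracting the A equation from the B and C equations removes the quadratic terms:
278.2 x − 188.6 y = 12858.97
217.6 x − 570.2 y = -24097.02
Solving the 2×2 system: x ≈ 101.0, y ≈ 80.8 km.

x ≈ 101.0 km, y ≈ 80.8 km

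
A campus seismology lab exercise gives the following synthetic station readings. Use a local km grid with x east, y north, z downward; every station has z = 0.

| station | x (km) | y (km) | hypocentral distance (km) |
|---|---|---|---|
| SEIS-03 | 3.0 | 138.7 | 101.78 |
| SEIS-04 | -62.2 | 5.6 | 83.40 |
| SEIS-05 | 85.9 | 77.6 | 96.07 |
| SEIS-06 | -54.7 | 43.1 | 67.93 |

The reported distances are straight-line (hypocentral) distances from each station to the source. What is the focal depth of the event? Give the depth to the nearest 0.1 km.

35.2 km

Each station gives a sphere (x−x_i)² + (y−y_i)² + z² = d_i² (stations at z=0).
Subtracting the SEIS-03 sphere from SEIS-04 and SEIS-05: z² cancels, leaving linear equations in x and y:
-130.4 x − 266.2 y = -11942.88
165.8 x − 122.2 y = -4716.40
Solving: x ≈ 3.395, y ≈ 43.201 km (keep extra digits for the depth step; rounded: 3.4, 43.2).
Then from the SEIS-03 sphere: z² = 101.78² − (x − 3.0)² − (y − 138.7)² with x = 3.395, y = 43.201, so z ≈ 35.199 ≈ 35.2 km.
Check against SEIS-06 (with the unrounded solution): distance 67.93 ≈ 67.93 km. ✓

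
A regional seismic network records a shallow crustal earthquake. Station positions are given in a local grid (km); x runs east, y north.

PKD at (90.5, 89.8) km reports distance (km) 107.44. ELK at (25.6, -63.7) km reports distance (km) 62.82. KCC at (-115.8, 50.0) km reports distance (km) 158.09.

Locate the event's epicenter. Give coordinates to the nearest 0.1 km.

Circle about each station: (x − 90.5)² + (y − 89.8)² = 107.44²; (x − 25.6)² + (y + 63.7)² = 62.82²; (x + 115.8)² + (y − 50.0)² = 158.09².
Subtracting the PKD equation from the ELK and KCC equations removes the quadratic terms:
-129.8 x − 307.0 y = -3944.24
-412.6 x − 79.6 y = -13793.74
Solving the 2×2 system: x ≈ 33.7, y ≈ -1.4 km.
Check against PKD (with the unrounded x, y): √((x − 90.5)²+(y − 89.8)²) = 107.44 ≈ 107.44 km. ✓

(33.7, -1.4)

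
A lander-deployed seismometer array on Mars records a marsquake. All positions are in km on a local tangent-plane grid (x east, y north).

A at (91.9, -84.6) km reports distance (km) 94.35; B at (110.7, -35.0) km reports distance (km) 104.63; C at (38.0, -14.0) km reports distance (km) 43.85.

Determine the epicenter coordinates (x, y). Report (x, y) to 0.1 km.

Circle about each station: (x − 91.9)² + (y + 84.6)² = 94.35²; (x − 110.7)² + (y + 35.0)² = 104.63²; (x − 38.0)² + (y + 14.0)² = 43.85².
Subtracting pairs of circle equations eliminates x²+y² and gives linear equations (the radical axes):
37.6 x + 99.2 y = -4168.79
-107.8 x + 141.2 y = -6983.67
Solving the 2×2 system: x ≈ 6.5, y ≈ -44.5 km.

x ≈ 6.5 km, y ≈ -44.5 km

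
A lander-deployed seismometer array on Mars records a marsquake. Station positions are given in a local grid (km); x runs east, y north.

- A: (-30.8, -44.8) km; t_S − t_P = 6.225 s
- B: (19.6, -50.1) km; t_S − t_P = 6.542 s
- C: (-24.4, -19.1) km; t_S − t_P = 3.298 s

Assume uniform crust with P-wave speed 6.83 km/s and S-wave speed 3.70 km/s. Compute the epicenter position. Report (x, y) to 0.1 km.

Distance from S−P lag: d = Δt · v_P v_S / (v_P − v_S) = Δt · (6.83·3.70)/(6.83−3.70) ≈ 8.0738·Δt.
So d_A = 50.26, d_B = 52.82, d_C = 26.63 km.
Circle about each station: (x + 30.8)² + (y + 44.8)² = 50.26²; (x − 19.6)² + (y + 50.1)² = 52.82²; (x + 24.4)² + (y + 19.1)² = 26.63².
Subtracting pairs of circle equations eliminates x²+y² and gives linear equations (the radical axes):
100.8 x − 10.6 y = -325.39
12.8 x + 51.4 y = -178.60
Solving the 2×2 system: x ≈ -3.5, y ≈ -2.6 km.

(-3.5, -2.6)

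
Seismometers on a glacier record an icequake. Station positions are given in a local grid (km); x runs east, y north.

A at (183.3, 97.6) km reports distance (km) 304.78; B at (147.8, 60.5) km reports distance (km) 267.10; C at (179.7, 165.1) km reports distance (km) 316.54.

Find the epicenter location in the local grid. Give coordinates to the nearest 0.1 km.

Circle about each station: (x − 183.3)² + (y − 97.6)² = 304.78²; (x − 147.8)² + (y − 60.5)² = 267.10²; (x − 179.7)² + (y − 165.1)² = 316.54².
Subtracting the A equation from the B and C equations removes the quadratic terms:
-71.0 x − 74.2 y = 3928.88
-7.2 x + 135.0 y = 9118.73
Solving the 2×2 system: x ≈ -119.3, y ≈ 61.2 km.

x ≈ -119.3 km, y ≈ 61.2 km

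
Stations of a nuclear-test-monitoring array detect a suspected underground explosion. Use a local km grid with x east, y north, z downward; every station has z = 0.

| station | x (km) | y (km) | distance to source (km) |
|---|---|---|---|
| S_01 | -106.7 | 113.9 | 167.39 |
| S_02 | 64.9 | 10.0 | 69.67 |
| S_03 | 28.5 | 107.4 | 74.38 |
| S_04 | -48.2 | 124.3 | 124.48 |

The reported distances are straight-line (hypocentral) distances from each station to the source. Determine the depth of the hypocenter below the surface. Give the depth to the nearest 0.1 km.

Each station gives a sphere (x−x_i)² + (y−y_i)² + z² = d_i² (stations at z=0).
Subtracting the S_01 sphere from S_02 and S_03: z² cancels, leaving linear equations in x and y:
343.2 x − 207.8 y = 3119.41
270.4 x − 13.0 y = 10475.94
Solving: x ≈ 41.300, y ≈ 53.199 km (keep extra digits for the depth step; rounded: 41.3, 53.2).
Then from the S_01 sphere: z² = 167.39² − (x + 106.7)² − (y − 113.9)² with x = 41.300, y = 53.199, so z ≈ 49.303 ≈ 49.3 km.

z ≈ 49.3 km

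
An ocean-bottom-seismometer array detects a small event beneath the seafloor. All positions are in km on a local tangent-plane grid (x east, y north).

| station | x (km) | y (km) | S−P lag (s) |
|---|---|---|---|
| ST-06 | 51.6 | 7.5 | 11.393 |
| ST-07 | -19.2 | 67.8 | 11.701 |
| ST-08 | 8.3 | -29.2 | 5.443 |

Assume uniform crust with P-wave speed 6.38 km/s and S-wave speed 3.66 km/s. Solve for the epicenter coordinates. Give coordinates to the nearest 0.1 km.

Distance from S−P lag: d = Δt · v_P v_S / (v_P − v_S) = Δt · (6.38·3.66)/(6.38−3.66) ≈ 8.5849·Δt.
So d_ST-06 = 97.81, d_ST-07 = 100.45, d_ST-08 = 46.73 km.
Circle about each station: (x − 51.6)² + (y − 7.5)² = 97.81²; (x + 19.2)² + (y − 67.8)² = 100.45²; (x − 8.3)² + (y + 29.2)² = 46.73².
Subtracting pairs of circle equations eliminates x²+y² and gives linear equations (the radical axes):
-141.6 x + 120.6 y = 1723.26
-86.6 x − 73.4 y = 5585.82
Solving the 2×2 system: x ≈ -38.4, y ≈ -30.8 km.

(-38.4, -30.8)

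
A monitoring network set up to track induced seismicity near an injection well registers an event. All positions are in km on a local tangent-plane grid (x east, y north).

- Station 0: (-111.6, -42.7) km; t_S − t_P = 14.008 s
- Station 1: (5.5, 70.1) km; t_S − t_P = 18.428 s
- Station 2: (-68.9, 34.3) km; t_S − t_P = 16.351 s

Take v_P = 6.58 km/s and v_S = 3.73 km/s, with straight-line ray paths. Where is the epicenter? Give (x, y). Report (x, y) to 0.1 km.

x ≈ 0.0 km, y ≈ -88.5 km

Distance from S−P lag: d = Δt · v_P v_S / (v_P − v_S) = Δt · (6.58·3.73)/(6.58−3.73) ≈ 8.6117·Δt.
So d_Station 0 = 120.63, d_Station 1 = 158.70, d_Station 2 = 140.81 km.
Circle about each station: (x + 111.6)² + (y + 42.7)² = 120.63²; (x − 5.5)² + (y − 70.1)² = 158.70²; (x + 68.9)² + (y − 34.3)² = 140.81².
Subtracting the Station 0 equation from the Station 1 and Station 2 equations removes the quadratic terms:
234.2 x + 225.6 y = -19967.68
85.4 x + 154.0 y = -13630.01
Solving the 2×2 system: x ≈ 0.0, y ≈ -88.5 km.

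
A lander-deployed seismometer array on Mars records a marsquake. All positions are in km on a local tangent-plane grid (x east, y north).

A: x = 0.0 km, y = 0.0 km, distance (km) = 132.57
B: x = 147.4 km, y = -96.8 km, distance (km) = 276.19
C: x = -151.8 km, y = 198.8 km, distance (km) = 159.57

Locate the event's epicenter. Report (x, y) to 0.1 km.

Circle about each station: x² + y² = 132.57²; (x − 147.4)² + (y + 96.8)² = 276.19²; (x + 151.8)² + (y − 198.8)² = 159.57².
Subtracting pairs of circle equations eliminates x²+y² and gives linear equations (the radical axes):
294.8 x − 193.6 y = -27609.11
-303.6 x + 397.6 y = 54676.90
Solving the 2×2 system: x ≈ -6.7, y ≈ 132.4 km.

x ≈ -6.7 km, y ≈ 132.4 km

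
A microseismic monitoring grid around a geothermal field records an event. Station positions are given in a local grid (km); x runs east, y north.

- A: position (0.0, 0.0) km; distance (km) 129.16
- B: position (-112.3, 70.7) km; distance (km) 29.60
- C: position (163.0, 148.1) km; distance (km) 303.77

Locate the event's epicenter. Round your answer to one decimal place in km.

x ≈ -121.9 km, y ≈ 42.7 km

Circle about each station: x² + y² = 129.16²; (x + 112.3)² + (y − 70.7)² = 29.60²; (x − 163.0)² + (y − 148.1)² = 303.77².
Subtracting pairs of circle equations eliminates x²+y² and gives linear equations (the radical axes):
-224.6 x + 141.4 y = 33415.93
326.0 x + 296.2 y = -27091.30
Solving the 2×2 system: x ≈ -121.9, y ≈ 42.7 km.
Check against A (with the unrounded x, y): √(x²+y²) = 129.16 ≈ 129.16 km. ✓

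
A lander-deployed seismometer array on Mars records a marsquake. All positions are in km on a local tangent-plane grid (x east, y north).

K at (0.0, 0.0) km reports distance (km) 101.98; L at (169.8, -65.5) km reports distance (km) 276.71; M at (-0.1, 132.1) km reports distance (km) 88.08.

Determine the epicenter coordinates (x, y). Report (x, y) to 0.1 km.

Circle about each station: x² + y² = 101.98²; (x − 169.8)² + (y + 65.5)² = 276.71²; (x + 0.1)² + (y − 132.1)² = 88.08².
Subtracting the K equation from the L and M equations removes the quadratic terms:
339.6 x − 131.0 y = -33046.21
-0.2 x + 264.2 y = 20092.25
Solving the 2×2 system: x ≈ -68.0, y ≈ 76.0 km.
Check against K (with the unrounded x, y): √(x²+y²) = 101.97 ≈ 101.98 km. ✓

-68.0 km east, 76.0 km north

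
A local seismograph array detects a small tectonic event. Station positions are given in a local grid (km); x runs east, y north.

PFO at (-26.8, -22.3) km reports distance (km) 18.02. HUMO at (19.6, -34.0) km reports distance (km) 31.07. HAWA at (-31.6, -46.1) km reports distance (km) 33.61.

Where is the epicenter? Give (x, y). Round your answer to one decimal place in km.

Circle about each station: (x + 26.8)² + (y + 22.3)² = 18.02²; (x − 19.6)² + (y + 34.0)² = 31.07²; (x + 31.6)² + (y + 46.1)² = 33.61².
Subtracting the PFO equation from the HUMO and HAWA equations removes the quadratic terms:
92.8 x − 23.4 y = -315.99
-9.6 x − 47.6 y = 1103.33
Solving the 2×2 system: x ≈ -8.8, y ≈ -21.4 km.

(-8.8, -21.4)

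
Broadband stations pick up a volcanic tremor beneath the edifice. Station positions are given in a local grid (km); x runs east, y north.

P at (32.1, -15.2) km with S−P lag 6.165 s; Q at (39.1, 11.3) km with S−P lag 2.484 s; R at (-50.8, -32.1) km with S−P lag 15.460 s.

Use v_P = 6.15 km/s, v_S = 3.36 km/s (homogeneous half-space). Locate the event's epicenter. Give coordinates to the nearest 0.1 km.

Distance from S−P lag: d = Δt · v_P v_S / (v_P − v_S) = Δt · (6.15·3.36)/(6.15−3.36) ≈ 7.4065·Δt.
So d_P = 45.66, d_Q = 18.40, d_R = 114.50 km.
Circle about each station: (x − 32.1)² + (y + 15.2)² = 45.66²; (x − 39.1)² + (y − 11.3)² = 18.40²; (x + 50.8)² + (y + 32.1)² = 114.50².
Subtracting pairs of circle equations eliminates x²+y² and gives linear equations (the radical axes):
14.0 x + 53.0 y = 2141.33
-165.8 x − 33.8 y = -8675.81
Solving the 2×2 system: x ≈ 46.6, y ≈ 28.1 km.
Check against P (with the unrounded x, y): √((x − 32.1)²+(y + 15.2)²) = 45.66 ≈ 45.66 km. ✓

x ≈ 46.6 km, y ≈ 28.1 km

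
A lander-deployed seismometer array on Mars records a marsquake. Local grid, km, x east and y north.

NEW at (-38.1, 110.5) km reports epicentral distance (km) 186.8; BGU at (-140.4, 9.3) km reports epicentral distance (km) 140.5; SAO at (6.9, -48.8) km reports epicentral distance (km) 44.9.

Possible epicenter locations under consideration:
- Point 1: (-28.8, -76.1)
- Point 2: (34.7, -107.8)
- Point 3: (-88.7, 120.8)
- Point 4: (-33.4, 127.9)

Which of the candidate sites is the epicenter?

For each candidate, compare |candidate − station| to the reported distance:
Point 1: residuals NEW 0.0, BGU 0.0, SAO 0.0 → max 0.0 km
Point 2: residuals NEW 43.3, BGU 70.1, SAO 20.3 → max 70.1 km
Point 3: residuals NEW 135.2, BGU 17.6, SAO 149.8 → max 149.8 km
Point 4: residuals NEW 168.8, BGU 19.2, SAO 136.3 → max 168.8 km
Only Point 1 has all residuals ≈ 0.

Point 1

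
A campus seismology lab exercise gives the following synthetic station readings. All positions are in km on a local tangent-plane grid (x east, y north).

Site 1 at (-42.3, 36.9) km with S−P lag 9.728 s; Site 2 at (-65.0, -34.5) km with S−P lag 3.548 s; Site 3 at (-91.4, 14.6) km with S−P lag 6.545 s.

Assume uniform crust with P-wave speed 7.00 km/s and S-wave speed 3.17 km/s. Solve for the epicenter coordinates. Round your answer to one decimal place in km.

(-66.5, -14.0)

Distance from S−P lag: d = Δt · v_P v_S / (v_P − v_S) = Δt · (7.00·3.17)/(7.00−3.17) ≈ 5.7937·Δt.
So d_Site 1 = 56.36, d_Site 2 = 20.56, d_Site 3 = 37.92 km.
Circle about each station: (x + 42.3)² + (y − 36.9)² = 56.36²; (x + 65.0)² + (y + 34.5)² = 20.56²; (x + 91.4)² + (y − 14.6)² = 37.92².
Subtracting pairs of circle equations eliminates x²+y² and gives linear equations (the radical axes):
-45.4 x − 142.8 y = 5018.09
-98.2 x − 44.6 y = 7154.74
Solving the 2×2 system: x ≈ -66.5, y ≈ -14.0 km.
Check against Site 1 (with the unrounded x, y): √((x + 42.3)²+(y − 36.9)²) = 56.36 ≈ 56.36 km. ✓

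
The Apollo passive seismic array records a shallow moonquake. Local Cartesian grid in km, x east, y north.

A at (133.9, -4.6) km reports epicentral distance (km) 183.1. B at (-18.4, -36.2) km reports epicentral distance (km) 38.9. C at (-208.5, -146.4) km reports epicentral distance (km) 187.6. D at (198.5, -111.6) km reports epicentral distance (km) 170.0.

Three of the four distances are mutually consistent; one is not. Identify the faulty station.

D

Solve using three stations at a time. Using A, B, C (subtract circle equations pairwise → linear system) gives (x, y) ≈ (-37.0, -70.4).
Distances from that point to each station vs reported:
  A: calculated 183.1 vs reported 183.1 → residual 0.0 km
  B: calculated 38.9 vs reported 38.9 → residual 0.0 km
  C: calculated 187.6 vs reported 187.6 → residual 0.0 km
  D: calculated 239.0 vs reported 170.0 → residual 69.0 km
A, B, C are mutually consistent (residuals ≈ 0); D is off by 69.0 km.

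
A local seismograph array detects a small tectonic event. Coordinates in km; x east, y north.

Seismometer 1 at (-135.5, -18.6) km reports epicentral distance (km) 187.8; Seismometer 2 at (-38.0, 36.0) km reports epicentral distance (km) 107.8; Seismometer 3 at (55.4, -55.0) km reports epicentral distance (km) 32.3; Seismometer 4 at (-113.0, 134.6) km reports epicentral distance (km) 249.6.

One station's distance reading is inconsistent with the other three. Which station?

Seismometer 4

Solve using three stations at a time. Using Seismometer 1, Seismometer 2, Seismometer 3 (subtract circle equations pairwise → linear system) gives (x, y) ≈ (52.2, -22.9).
Distances from that point to each station vs reported:
  Seismometer 1: calculated 187.8 vs reported 187.8 → residual 0.0 km
  Seismometer 2: calculated 107.8 vs reported 107.8 → residual 0.0 km
  Seismometer 3: calculated 32.2 vs reported 32.3 → residual 0.1 km
  Seismometer 4: calculated 228.3 vs reported 249.6 → residual 21.3 km
Seismometer 1, Seismometer 2, Seismometer 3 are mutually consistent (residuals ≈ 0); Seismometer 4 is off by 21.3 km.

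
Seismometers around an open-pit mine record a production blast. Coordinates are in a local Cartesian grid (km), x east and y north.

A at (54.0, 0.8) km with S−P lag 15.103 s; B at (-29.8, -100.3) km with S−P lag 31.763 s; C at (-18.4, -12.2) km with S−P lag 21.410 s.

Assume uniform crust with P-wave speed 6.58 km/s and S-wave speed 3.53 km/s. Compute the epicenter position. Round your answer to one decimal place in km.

Distance from S−P lag: d = Δt · v_P v_S / (v_P − v_S) = Δt · (6.58·3.53)/(6.58−3.53) ≈ 7.6155·Δt.
So d_A = 115.02, d_B = 241.89, d_C = 163.05 km.
Circle about each station: (x − 54.0)² + (y − 0.8)² = 115.02²; (x + 29.8)² + (y + 100.3)² = 241.89²; (x + 18.4)² + (y + 12.2)² = 163.05².
Subtracting the A equation from the B and C equations removes the quadratic terms:
-167.6 x − 202.2 y = -37249.68
-144.8 x − 26.0 y = -15784.94
Solving the 2×2 system: x ≈ 89.2, y ≈ 110.3 km.

(89.2, 110.3)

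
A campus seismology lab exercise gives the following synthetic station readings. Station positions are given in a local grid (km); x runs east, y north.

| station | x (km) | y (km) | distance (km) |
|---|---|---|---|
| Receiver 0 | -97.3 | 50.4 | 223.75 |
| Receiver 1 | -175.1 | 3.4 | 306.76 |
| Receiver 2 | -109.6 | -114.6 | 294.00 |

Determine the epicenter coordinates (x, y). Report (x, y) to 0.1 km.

126.2 km east, 61.0 km north

Circle about each station: (x + 97.3)² + (y − 50.4)² = 223.75²; (x + 175.1)² + (y − 3.4)² = 306.76²; (x + 109.6)² + (y + 114.6)² = 294.00².
Subtracting pairs of circle equations eliminates x²+y² and gives linear equations (the radical axes):
-155.6 x − 94.0 y = -25373.52
-24.6 x − 330.0 y = -23234.07
Solving the 2×2 system: x ≈ 126.2, y ≈ 61.0 km.
Check against Receiver 0 (with the unrounded x, y): √((x + 97.3)²+(y − 50.4)²) = 223.77 ≈ 223.75 km. ✓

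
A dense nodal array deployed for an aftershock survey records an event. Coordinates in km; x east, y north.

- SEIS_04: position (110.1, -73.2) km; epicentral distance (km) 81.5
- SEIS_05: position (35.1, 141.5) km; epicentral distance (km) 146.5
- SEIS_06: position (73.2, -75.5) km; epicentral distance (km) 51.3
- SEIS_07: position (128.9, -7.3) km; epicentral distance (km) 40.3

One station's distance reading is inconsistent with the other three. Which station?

Solve using three stations at a time. Using SEIS_04, SEIS_05, SEIS_07 (subtract circle equations pairwise → linear system) gives (x, y) ≈ (90.8, 6.0).
Distances from that point to each station vs reported:
  SEIS_04: calculated 81.5 vs reported 81.5 → residual 0.0 km
  SEIS_05: calculated 146.5 vs reported 146.5 → residual 0.0 km
  SEIS_06: calculated 83.4 vs reported 51.3 → residual 32.1 km
  SEIS_07: calculated 40.3 vs reported 40.3 → residual 0.0 km
SEIS_04, SEIS_05, SEIS_07 are mutually consistent (residuals ≈ 0); SEIS_06 is off by 32.1 km.

SEIS_06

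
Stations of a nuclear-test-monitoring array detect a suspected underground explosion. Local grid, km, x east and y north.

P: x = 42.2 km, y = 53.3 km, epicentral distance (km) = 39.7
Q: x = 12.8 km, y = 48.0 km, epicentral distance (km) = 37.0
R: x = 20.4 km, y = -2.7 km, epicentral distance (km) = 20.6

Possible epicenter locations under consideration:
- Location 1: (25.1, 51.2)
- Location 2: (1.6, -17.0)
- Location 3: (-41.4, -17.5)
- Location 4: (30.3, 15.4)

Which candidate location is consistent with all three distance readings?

Location 4

For each candidate, compare |candidate − station| to the reported distance:
Location 1: residuals P 22.5, Q 24.3, R 33.5 → max 33.5 km
Location 2: residuals P 41.5, Q 29.0, R 3.0 → max 41.5 km
Location 3: residuals P 69.9, Q 48.0, R 42.9 → max 69.9 km
Location 4: residuals P 0.0, Q 0.0, R 0.0 → max 0.0 km
Only Location 4 has all residuals ≈ 0.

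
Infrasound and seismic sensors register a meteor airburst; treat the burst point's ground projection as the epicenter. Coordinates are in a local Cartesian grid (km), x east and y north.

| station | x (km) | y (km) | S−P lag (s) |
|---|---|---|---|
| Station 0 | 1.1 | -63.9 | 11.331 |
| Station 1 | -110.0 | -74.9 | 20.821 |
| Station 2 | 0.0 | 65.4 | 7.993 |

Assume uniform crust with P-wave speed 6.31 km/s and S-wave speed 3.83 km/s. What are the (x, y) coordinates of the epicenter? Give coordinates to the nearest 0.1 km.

Distance from S−P lag: d = Δt · v_P v_S / (v_P − v_S) = Δt · (6.31·3.83)/(6.31−3.83) ≈ 9.7449·Δt.
So d_Station 0 = 110.42, d_Station 1 = 202.90, d_Station 2 = 77.89 km.
Circle about each station: (x − 1.1)² + (y + 63.9)² = 110.42²; (x + 110.0)² + (y + 74.9)² = 202.90²; x² + (y − 65.4)² = 77.89².
Subtracting the Station 0 equation from the Station 1 and Station 2 equations removes the quadratic terms:
-222.2 x − 22.0 y = -15350.24
-2.2 x + 258.6 y = 6318.46
Solving the 2×2 system: x ≈ 66.6, y ≈ 25.0 km.
Check against Station 0 (with the unrounded x, y): √((x − 1.1)²+(y + 63.9)²) = 110.43 ≈ 110.42 km. ✓

66.6 km east, 25.0 km north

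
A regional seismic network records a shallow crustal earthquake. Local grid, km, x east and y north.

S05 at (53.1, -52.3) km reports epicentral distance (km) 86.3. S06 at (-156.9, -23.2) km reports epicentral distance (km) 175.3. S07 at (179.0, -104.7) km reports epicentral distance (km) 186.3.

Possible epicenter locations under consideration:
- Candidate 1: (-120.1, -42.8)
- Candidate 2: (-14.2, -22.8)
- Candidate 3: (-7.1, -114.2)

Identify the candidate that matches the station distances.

For each candidate, compare |candidate − station| to the reported distance:
Candidate 1: residuals S05 87.2, S06 133.6, S07 119.1 → max 133.6 km
Candidate 2: residuals S05 12.8, S06 32.6, S07 23.5 → max 32.6 km
Candidate 3: residuals S05 0.0, S06 0.0, S07 0.0 → max 0.0 km
Only Candidate 3 has all residuals ≈ 0.

Candidate 3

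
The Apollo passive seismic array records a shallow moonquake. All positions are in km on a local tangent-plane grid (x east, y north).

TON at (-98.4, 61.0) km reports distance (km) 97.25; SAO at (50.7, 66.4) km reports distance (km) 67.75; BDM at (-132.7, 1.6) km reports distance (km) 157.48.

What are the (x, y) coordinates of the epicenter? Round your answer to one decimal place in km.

Circle about each station: (x + 98.4)² + (y − 61.0)² = 97.25²; (x − 50.7)² + (y − 66.4)² = 67.75²; (x + 132.7)² + (y − 1.6)² = 157.48².
Subtracting the TON equation from the SAO and BDM equations removes the quadratic terms:
298.2 x + 10.8 y = -1556.61
-68.6 x − 118.8 y = -11134.10
Solving the 2×2 system: x ≈ -8.8, y ≈ 98.8 km.

-8.8 km east, 98.8 km north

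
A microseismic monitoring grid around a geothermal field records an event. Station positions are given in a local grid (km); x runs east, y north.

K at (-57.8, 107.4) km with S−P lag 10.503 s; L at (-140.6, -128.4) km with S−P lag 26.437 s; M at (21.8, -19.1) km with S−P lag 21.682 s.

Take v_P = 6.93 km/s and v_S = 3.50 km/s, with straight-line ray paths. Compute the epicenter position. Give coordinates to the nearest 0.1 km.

Distance from S−P lag: d = Δt · v_P v_S / (v_P − v_S) = Δt · (6.93·3.50)/(6.93−3.50) ≈ 7.0714·Δt.
So d_K = 74.27, d_L = 186.95, d_M = 153.32 km.
Circle about each station: (x + 57.8)² + (y − 107.4)² = 74.27²; (x + 140.6)² + (y + 128.4)² = 186.95²; (x − 21.8)² + (y + 19.1)² = 153.32².
Subtracting the K equation from the L and M equations removes the quadratic terms:
-165.6 x − 471.6 y = -8054.95
159.2 x − 253.0 y = -32026.54
Solving the 2×2 system: x ≈ -111.7, y ≈ 56.3 km.
Check against K (with the unrounded x, y): √((x + 57.8)²+(y − 107.4)²) = 74.27 ≈ 74.27 km. ✓

-111.7 km east, 56.3 km north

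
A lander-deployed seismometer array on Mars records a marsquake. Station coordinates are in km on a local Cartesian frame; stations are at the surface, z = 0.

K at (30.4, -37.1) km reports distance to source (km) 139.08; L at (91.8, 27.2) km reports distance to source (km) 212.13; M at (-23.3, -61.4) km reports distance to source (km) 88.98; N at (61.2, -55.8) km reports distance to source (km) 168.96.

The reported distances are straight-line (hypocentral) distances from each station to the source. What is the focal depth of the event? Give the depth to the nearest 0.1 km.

z ≈ 34.8 km

Each station gives a sphere (x−x_i)² + (y−y_i)² + z² = d_i² (stations at z=0).
Subtracting the K sphere from L and M: z² cancels, leaving linear equations in x and y:
122.8 x + 128.6 y = -18789.38
-107.4 x − 48.6 y = 13438.09
Solving: x ≈ -103.904, y ≈ -46.890 km (keep extra digits for the depth step; rounded: -103.9, -46.9).
Then from the K sphere: z² = 139.08² − (x − 30.4)² − (y + 37.1)² with x = -103.904, y = -46.890, so z ≈ 34.783 ≈ 34.8 km.
Check against N (with the unrounded solution): distance 168.96 ≈ 168.96 km. ✓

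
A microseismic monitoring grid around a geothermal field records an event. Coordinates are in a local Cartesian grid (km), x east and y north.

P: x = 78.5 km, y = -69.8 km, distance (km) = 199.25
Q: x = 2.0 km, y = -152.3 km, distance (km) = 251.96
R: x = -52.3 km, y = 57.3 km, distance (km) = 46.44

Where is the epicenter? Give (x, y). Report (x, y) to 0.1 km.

Circle about each station: (x − 78.5)² + (y + 69.8)² = 199.25²; (x − 2.0)² + (y + 152.3)² = 251.96²; (x + 52.3)² + (y − 57.3)² = 46.44².
Subtracting the P equation from the Q and R equations removes the quadratic terms:
-153.0 x − 165.0 y = -11618.28
-261.6 x + 254.2 y = 32528.18
Solving the 2×2 system: x ≈ -29.4, y ≈ 97.7 km.

x ≈ -29.4 km, y ≈ 97.7 km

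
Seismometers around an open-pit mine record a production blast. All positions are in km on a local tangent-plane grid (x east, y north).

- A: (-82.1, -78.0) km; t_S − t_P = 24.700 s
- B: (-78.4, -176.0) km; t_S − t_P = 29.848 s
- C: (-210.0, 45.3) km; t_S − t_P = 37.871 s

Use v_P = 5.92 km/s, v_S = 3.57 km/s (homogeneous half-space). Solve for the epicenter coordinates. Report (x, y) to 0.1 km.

Distance from S−P lag: d = Δt · v_P v_S / (v_P − v_S) = Δt · (5.92·3.57)/(5.92−3.57) ≈ 8.9934·Δt.
So d_A = 222.14, d_B = 268.43, d_C = 340.59 km.
Circle about each station: (x + 82.1)² + (y + 78.0)² = 222.14²; (x + 78.4)² + (y + 176.0)² = 268.43²; (x + 210.0)² + (y − 45.3)² = 340.59².
Subtracting the A equation from the B and C equations removes the quadratic terms:
7.4 x − 196.0 y = 1589.66
-255.8 x + 246.6 y = -33327.69
Solving the 2×2 system: x ≈ 127.1, y ≈ -3.3 km.

(127.1, -3.3)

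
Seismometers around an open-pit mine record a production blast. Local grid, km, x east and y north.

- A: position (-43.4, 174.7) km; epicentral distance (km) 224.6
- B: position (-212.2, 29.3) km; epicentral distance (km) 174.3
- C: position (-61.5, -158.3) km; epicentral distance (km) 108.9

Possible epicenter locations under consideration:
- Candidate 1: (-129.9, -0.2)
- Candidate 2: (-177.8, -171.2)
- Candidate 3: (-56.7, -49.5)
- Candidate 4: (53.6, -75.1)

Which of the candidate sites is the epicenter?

Candidate 3

For each candidate, compare |candidate − station| to the reported distance:
Candidate 1: residuals A 29.5, B 86.9, C 63.4 → max 86.9 km
Candidate 2: residuals A 146.5, B 29.1, C 8.1 → max 146.5 km
Candidate 3: residuals A 0.0, B 0.0, C 0.0 → max 0.0 km
Candidate 4: residuals A 43.4, B 111.3, C 33.1 → max 111.3 km
Only Candidate 3 has all residuals ≈ 0.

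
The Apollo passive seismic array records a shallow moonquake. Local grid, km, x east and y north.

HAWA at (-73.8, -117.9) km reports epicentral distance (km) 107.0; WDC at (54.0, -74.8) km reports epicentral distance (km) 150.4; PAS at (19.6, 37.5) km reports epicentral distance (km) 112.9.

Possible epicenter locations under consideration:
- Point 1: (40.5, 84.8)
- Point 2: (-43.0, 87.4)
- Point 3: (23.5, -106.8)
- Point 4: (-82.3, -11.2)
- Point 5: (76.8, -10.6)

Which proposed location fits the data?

Point 4

For each candidate, compare |candidate − station| to the reported distance:
Point 1: residuals HAWA 125.7, WDC 9.8, PAS 61.2 → max 125.7 km
Point 2: residuals HAWA 100.6, WDC 38.6, PAS 32.8 → max 100.6 km
Point 3: residuals HAWA 9.1, WDC 106.2, PAS 31.5 → max 106.2 km
Point 4: residuals HAWA 0.0, WDC 0.0, PAS 0.0 → max 0.0 km
Point 5: residuals HAWA 77.9, WDC 82.3, PAS 38.2 → max 82.3 km
Only Point 4 has all residuals ≈ 0.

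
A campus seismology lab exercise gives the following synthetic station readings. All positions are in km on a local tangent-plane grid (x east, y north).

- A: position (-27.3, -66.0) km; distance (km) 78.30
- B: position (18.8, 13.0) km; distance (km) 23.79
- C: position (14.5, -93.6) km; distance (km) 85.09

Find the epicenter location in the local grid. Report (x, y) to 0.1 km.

x ≈ 26.8 km, y ≈ -9.4 km

Circle about each station: (x + 27.3)² + (y + 66.0)² = 78.30²; (x − 18.8)² + (y − 13.0)² = 23.79²; (x − 14.5)² + (y + 93.6)² = 85.09².
Subtracting the A equation from the B and C equations removes the quadratic terms:
92.2 x + 158.0 y = 986.08
83.6 x − 55.2 y = 2760.50
Solving the 2×2 system: x ≈ 26.8, y ≈ -9.4 km.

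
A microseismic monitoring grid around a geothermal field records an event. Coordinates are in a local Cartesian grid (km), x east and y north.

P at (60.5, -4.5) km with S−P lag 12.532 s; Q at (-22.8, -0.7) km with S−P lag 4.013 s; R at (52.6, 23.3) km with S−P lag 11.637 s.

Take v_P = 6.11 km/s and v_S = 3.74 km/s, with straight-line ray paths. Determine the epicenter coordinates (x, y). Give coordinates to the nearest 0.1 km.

Distance from S−P lag: d = Δt · v_P v_S / (v_P − v_S) = Δt · (6.11·3.74)/(6.11−3.74) ≈ 9.6419·Δt.
So d_P = 120.83, d_Q = 38.69, d_R = 112.20 km.
Circle about each station: (x − 60.5)² + (y + 4.5)² = 120.83²; (x + 22.8)² + (y + 0.7)² = 38.69²; (x − 52.6)² + (y − 23.3)² = 112.20².
Subtracting the P equation from the Q and R equations removes the quadratic terms:
-166.6 x + 7.6 y = 9942.80
-15.8 x + 55.6 y = 1640.20
Solving the 2×2 system: x ≈ -59.1, y ≈ 12.7 km.
Check against P (with the unrounded x, y): √((x − 60.5)²+(y + 4.5)²) = 120.83 ≈ 120.83 km. ✓

(-59.1, 12.7)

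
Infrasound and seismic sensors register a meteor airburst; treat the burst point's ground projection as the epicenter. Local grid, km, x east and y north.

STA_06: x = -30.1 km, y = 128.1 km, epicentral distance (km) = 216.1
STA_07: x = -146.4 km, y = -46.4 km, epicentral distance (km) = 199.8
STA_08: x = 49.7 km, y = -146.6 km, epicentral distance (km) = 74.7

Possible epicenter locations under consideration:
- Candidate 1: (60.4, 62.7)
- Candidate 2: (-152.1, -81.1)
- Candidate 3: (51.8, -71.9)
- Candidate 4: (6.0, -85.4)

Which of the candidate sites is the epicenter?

Candidate 3

For each candidate, compare |candidate − station| to the reported distance:
Candidate 1: residuals STA_06 104.4, STA_07 34.0, STA_08 134.9 → max 134.9 km
Candidate 2: residuals STA_06 26.1, STA_07 164.6, STA_08 137.5 → max 164.6 km
Candidate 3: residuals STA_06 0.0, STA_07 0.0, STA_08 0.0 → max 0.0 km
Candidate 4: residuals STA_06 0.4, STA_07 42.5, STA_08 0.5 → max 42.5 km
Only Candidate 3 has all residuals ≈ 0.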